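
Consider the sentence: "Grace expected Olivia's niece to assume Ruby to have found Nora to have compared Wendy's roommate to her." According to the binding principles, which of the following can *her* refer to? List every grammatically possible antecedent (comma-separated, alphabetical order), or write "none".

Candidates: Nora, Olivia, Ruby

*her* is a pronoun; Principle B requires it to be free in its binding domain — the clause headed by 'compared'.
— Nora: subject of the clause headed by 'compared'; c-commands the pronoun within its binding domain — blocked (Principle B).
— Olivia: possessor inside the subject DP of the clause headed by 'assume'; does not c-command the pronoun — Principle B does not apply; allowed.
— Ruby: subject of the clause headed by 'found'; c-commands the pronoun but lies outside its binding domain — allowed.

Olivia, Ruby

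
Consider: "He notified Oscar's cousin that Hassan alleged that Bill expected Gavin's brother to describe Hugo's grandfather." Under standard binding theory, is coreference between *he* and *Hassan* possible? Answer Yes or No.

*Hassan* is an R-expression; Principle C requires it to be free (not bound by any c-commanding expression).
— he: subject of the matrix clause; the pronoun c-commands the R-expression — coreference blocked (Principle C).

No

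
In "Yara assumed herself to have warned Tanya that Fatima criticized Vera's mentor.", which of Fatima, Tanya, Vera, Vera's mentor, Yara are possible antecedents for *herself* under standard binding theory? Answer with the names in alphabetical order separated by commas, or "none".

Yara

*herself* is a reflexive; Principle A requires it to be bound within its binding domain — the matrix clause.
— Fatima: subject of the clause headed by 'criticized'; does not c-command the reflexive — cannot bind it (Principle A).
— Tanya: object of the clause headed by 'warned'; does not c-command the reflexive — cannot bind it (Principle A).
— Vera: possessor inside the object DP of the clause headed by 'criticized'; does not c-command the reflexive — cannot bind it (Principle A).
— Vera's mentor: object of the clause headed by 'criticized'; does not c-command the reflexive — cannot bind it (Principle A).
— Yara: subject of the matrix clause; c-commands the reflexive within its binding domain — allowed (Principle A).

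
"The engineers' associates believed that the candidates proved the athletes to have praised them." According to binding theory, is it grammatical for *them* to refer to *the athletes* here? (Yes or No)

*the athletes* is an R-expression; Principle C requires it to be free (not bound by any c-commanding expression).
— them: object of the clause headed by 'praised'; the R-expression locally c-commands the pronoun — coreference blocked (Principle B on the pronoun).

No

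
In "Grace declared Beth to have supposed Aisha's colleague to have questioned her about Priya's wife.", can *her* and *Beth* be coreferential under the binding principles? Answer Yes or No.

Yes

*Beth* is an R-expression; Principle C requires it to be free (not bound by any c-commanding expression).
— her: object of the clause headed by 'questioned'; the pronoun does not c-command the R-expression — coreference allowed.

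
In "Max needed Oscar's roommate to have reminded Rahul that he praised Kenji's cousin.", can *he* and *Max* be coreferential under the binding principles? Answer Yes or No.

*Max* is an R-expression; Principle C requires it to be free (not bound by any c-commanding expression).
— he: subject of the clause headed by 'praised'; the pronoun does not c-command the R-expression — coreference allowed.

Yes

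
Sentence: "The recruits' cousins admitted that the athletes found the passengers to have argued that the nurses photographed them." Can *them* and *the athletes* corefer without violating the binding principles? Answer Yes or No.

*the athletes* is an R-expression; Principle C requires it to be free (not bound by any c-commanding expression).
— them: object of the clause headed by 'photographed'; the pronoun does not c-command the R-expression — coreference allowed.

Yes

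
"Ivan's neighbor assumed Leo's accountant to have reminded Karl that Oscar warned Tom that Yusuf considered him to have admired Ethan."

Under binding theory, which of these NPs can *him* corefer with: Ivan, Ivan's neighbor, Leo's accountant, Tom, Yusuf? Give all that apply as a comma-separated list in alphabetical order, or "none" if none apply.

Ivan, Ivan's neighbor, Leo's accountant, Tom

*him* is a pronoun; Principle B requires it to be free in its binding domain — the clause headed by 'considered'.
— Ivan: possessor inside the subject DP of the matrix clause; does not c-command the pronoun — Principle B does not apply; allowed.
— Ivan's neighbor: subject of the matrix clause; c-commands the pronoun but lies outside its binding domain — allowed.
— Leo's accountant: subject of the clause headed by 'reminded'; c-commands the pronoun but lies outside its binding domain — allowed.
— Tom: object of the clause headed by 'warned'; c-commands the pronoun but lies outside its binding domain — allowed.
— Yusuf: subject of the clause headed by 'considered'; c-commands the pronoun within its binding domain — blocked (Principle B).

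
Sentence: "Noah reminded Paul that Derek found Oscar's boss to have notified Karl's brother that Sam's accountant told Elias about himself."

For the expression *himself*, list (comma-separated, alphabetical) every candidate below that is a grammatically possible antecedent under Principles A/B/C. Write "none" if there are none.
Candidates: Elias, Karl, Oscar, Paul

*himself* is a reflexive; Principle A requires it to be bound within its binding domain — the clause headed by 'told'.
— Elias: object of the clause headed by 'told'; c-commands the reflexive within its binding domain — allowed (Principle A).
— Karl: possessor inside the object DP of the clause headed by 'notified'; does not c-command the reflexive — cannot bind it (Principle A).
— Oscar: possessor inside the subject DP of the clause headed by 'notified'; does not c-command the reflexive — cannot bind it (Principle A).
— Paul: object of the matrix clause; c-commands the reflexive but lies outside its binding domain — cannot bind it (Principle A).

Elias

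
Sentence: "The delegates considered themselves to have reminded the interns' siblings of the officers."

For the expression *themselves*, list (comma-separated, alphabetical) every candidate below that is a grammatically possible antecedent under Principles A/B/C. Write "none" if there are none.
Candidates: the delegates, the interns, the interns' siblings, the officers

*themselves* is a reflexive; Principle A requires it to be bound within its binding domain — the matrix clause.
— the delegates: subject of the matrix clause; c-commands the reflexive within its binding domain — allowed (Principle A).
— the interns: possessor inside the object DP of the clause headed by 'reminded'; does not c-command the reflexive — cannot bind it (Principle A).
— the interns' siblings: object of the clause headed by 'reminded'; does not c-command the reflexive — cannot bind it (Principle A).
— the officers: second object of the clause headed by 'reminded'; does not c-command the reflexive — cannot bind it (Principle A).

the delegates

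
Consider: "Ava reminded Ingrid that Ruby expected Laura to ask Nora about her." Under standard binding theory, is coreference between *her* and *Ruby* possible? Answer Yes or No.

Yes

*Ruby* is an R-expression; Principle C requires it to be free (not bound by any c-commanding expression).
— her: second object of the clause headed by 'ask'; the pronoun does not c-command the R-expression — coreference allowed.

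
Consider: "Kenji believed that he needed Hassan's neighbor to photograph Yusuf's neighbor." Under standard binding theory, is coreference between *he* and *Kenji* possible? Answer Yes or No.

*Kenji* is an R-expression; Principle C requires it to be free (not bound by any c-commanding expression).
— he: subject of the clause headed by 'needed'; the pronoun does not c-command the R-expression — coreference allowed.

Yes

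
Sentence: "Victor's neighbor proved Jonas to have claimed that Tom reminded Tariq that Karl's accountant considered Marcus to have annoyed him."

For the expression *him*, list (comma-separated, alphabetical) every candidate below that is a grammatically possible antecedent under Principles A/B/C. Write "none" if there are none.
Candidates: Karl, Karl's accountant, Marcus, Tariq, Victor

Karl, Karl's accountant, Tariq, Victor

*him* is a pronoun; Principle B requires it to be free in its binding domain — the clause headed by 'annoyed'.
— Karl: possessor inside the subject DP of the clause headed by 'considered'; does not c-command the pronoun — Principle B does not apply; allowed.
— Karl's accountant: subject of the clause headed by 'considered'; c-commands the pronoun but lies outside its binding domain — allowed.
— Marcus: subject of the clause headed by 'annoyed'; c-commands the pronoun within its binding domain — blocked (Principle B).
— Tariq: object of the clause headed by 'reminded'; c-commands the pronoun but lies outside its binding domain — allowed.
— Victor: possessor inside the subject DP of the matrix clause; does not c-command the pronoun — Principle B does not apply; allowed.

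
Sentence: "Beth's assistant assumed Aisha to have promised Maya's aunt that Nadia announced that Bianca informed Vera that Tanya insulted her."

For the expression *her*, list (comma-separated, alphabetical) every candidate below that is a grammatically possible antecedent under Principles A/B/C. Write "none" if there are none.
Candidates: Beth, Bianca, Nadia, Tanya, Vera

Beth, Bianca, Nadia, Vera

*her* is a pronoun; Principle B requires it to be free in its binding domain — the clause headed by 'insulted'.
— Beth: possessor inside the subject DP of the matrix clause; does not c-command the pronoun — Principle B does not apply; allowed.
— Bianca: subject of the clause headed by 'informed'; c-commands the pronoun but lies outside its binding domain — allowed.
— Nadia: subject of the clause headed by 'announced'; c-commands the pronoun but lies outside its binding domain — allowed.
— Tanya: subject of the clause headed by 'insulted'; c-commands the pronoun within its binding domain — blocked (Principle B).
— Vera: object of the clause headed by 'informed'; c-commands the pronoun but lies outside its binding domain — allowed.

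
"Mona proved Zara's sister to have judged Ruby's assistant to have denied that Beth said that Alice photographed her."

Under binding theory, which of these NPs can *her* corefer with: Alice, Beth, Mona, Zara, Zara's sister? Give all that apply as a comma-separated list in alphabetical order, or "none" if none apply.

*her* is a pronoun; Principle B requires it to be free in its binding domain — the clause headed by 'photographed'.
— Alice: subject of the clause headed by 'photographed'; c-commands the pronoun within its binding domain — blocked (Principle B).
— Beth: subject of the clause headed by 'said'; c-commands the pronoun but lies outside its binding domain — allowed.
— Mona: subject of the matrix clause; c-commands the pronoun but lies outside its binding domain — allowed.
— Zara: possessor inside the subject DP of the clause headed by 'judged'; does not c-command the pronoun — Principle B does not apply; allowed.
— Zara's sister: subject of the clause headed by 'judged'; c-commands the pronoun but lies outside its binding domain — allowed.

Beth, Mona, Zara, Zara's sister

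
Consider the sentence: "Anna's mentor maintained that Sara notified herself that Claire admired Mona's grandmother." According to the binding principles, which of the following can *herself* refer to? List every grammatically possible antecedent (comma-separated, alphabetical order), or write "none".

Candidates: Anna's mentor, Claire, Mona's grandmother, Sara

*herself* is a reflexive; Principle A requires it to be bound within its binding domain — the clause headed by 'notified'.
— Anna's mentor: subject of the matrix clause; c-commands the reflexive but lies outside its binding domain — cannot bind it (Principle A).
— Claire: subject of the clause headed by 'admired'; does not c-command the reflexive — cannot bind it (Principle A).
— Mona's grandmother: object of the clause headed by 'admired'; does not c-command the reflexive — cannot bind it (Principle A).
— Sara: subject of the clause headed by 'notified'; c-commands the reflexive within its binding domain — allowed (Principle A).

Sara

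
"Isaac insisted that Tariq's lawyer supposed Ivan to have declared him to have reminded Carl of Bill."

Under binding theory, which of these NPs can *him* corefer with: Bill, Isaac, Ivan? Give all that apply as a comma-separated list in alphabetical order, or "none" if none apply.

*him* is a pronoun; Principle B requires it to be free in its binding domain — the clause headed by 'declared'.
— Bill: second object of the clause headed by 'reminded'; is c-commanded by the pronoun; coreference would bind this R-expression — blocked (Principle C).
— Isaac: subject of the matrix clause; c-commands the pronoun but lies outside its binding domain — allowed.
— Ivan: subject of the clause headed by 'declared'; c-commands the pronoun within its binding domain — blocked (Principle B).

Isaac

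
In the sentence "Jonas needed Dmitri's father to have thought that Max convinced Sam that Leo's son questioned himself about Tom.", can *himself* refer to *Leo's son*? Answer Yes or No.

*himself* is a reflexive; Principle A requires it to be bound within its binding domain — the clause headed by 'questioned'.
— Leo's son: subject of the clause headed by 'questioned'; c-commands the reflexive within its binding domain — allowed (Principle A).

Yes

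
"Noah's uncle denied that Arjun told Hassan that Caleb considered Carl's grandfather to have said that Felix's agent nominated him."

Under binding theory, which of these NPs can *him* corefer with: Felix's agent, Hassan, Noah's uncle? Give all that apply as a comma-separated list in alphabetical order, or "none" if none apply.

Hassan, Noah's uncle

*him* is a pronoun; Principle B requires it to be free in its binding domain — the clause headed by 'nominated'.
— Felix's agent: subject of the clause headed by 'nominated'; c-commands the pronoun within its binding domain — blocked (Principle B).
— Hassan: object of the clause headed by 'told'; c-commands the pronoun but lies outside its binding domain — allowed.
— Noah's uncle: subject of the matrix clause; c-commands the pronoun but lies outside its binding domain — allowed.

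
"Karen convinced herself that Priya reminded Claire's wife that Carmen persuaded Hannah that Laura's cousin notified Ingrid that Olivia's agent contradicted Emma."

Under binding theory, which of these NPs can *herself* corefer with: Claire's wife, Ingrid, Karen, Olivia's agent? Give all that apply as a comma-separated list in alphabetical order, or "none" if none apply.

Karen

*herself* is a reflexive; Principle A requires it to be bound within its binding domain — the matrix clause.
— Claire's wife: object of the clause headed by 'reminded'; does not c-command the reflexive — cannot bind it (Principle A).
— Ingrid: object of the clause headed by 'notified'; does not c-command the reflexive — cannot bind it (Principle A).
— Karen: subject of the matrix clause; c-commands the reflexive within its binding domain — allowed (Principle A).
— Olivia's agent: subject of the clause headed by 'contradicted'; does not c-command the reflexive — cannot bind it (Principle A).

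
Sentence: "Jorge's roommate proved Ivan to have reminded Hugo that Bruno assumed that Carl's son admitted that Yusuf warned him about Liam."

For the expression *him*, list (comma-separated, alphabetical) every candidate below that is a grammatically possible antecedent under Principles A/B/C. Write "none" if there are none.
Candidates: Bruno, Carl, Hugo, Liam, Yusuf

*him* is a pronoun; Principle B requires it to be free in its binding domain — the clause headed by 'warned'.
— Bruno: subject of the clause headed by 'assumed'; c-commands the pronoun but lies outside its binding domain — allowed.
— Carl: possessor inside the subject DP of the clause headed by 'admitted'; does not c-command the pronoun — Principle B does not apply; allowed.
— Hugo: object of the clause headed by 'reminded'; c-commands the pronoun but lies outside its binding domain — allowed.
— Liam: second object of the clause headed by 'warned'; is c-commanded by the pronoun; coreference would bind this R-expression — blocked (Principle C).
— Yusuf: subject of the clause headed by 'warned'; c-commands the pronoun within its binding domain — blocked (Principle B).

Bruno, Carl, Hugo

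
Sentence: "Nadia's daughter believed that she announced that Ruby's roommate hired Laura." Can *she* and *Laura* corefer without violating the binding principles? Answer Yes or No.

*Laura* is an R-expression; Principle C requires it to be free (not bound by any c-commanding expression).
— she: subject of the clause headed by 'announced'; the pronoun c-commands the R-expression — coreference blocked (Principle C).

No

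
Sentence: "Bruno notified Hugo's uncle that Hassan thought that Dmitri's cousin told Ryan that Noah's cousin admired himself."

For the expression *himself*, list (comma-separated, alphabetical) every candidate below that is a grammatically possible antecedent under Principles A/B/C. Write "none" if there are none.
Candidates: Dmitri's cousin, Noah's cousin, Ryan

*himself* is a reflexive; Principle A requires it to be bound within its binding domain — the clause headed by 'admired'.
— Dmitri's cousin: subject of the clause headed by 'told'; c-commands the reflexive but lies outside its binding domain — cannot bind it (Principle A).
— Noah's cousin: subject of the clause headed by 'admired'; c-commands the reflexive within its binding domain — allowed (Principle A).
— Ryan: object of the clause headed by 'told'; c-commands the reflexive but lies outside its binding domain — cannot bind it (Principle A).

Noah's cousin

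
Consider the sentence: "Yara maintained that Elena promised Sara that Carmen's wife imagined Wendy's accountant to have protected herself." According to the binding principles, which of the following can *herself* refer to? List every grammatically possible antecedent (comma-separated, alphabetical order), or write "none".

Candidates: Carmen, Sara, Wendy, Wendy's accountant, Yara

*herself* is a reflexive; Principle A requires it to be bound within its binding domain — the clause headed by 'protected'.
— Carmen: possessor inside the subject DP of the clause headed by 'imagined'; does not c-command the reflexive — cannot bind it (Principle A).
— Sara: object of the clause headed by 'promised'; c-commands the reflexive but lies outside its binding domain — cannot bind it (Principle A).
— Wendy: possessor inside the subject DP of the clause headed by 'protected'; does not c-command the reflexive — cannot bind it (Principle A).
— Wendy's accountant: subject of the clause headed by 'protected'; c-commands the reflexive within its binding domain — allowed (Principle A).
— Yara: subject of the matrix clause; c-commands the reflexive but lies outside its binding domain — cannot bind it (Principle A).

Wendy's accountant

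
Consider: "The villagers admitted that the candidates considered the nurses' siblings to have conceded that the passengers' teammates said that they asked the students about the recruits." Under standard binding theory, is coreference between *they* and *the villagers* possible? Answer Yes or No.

*the villagers* is an R-expression; Principle C requires it to be free (not bound by any c-commanding expression).
— they: subject of the clause headed by 'asked'; the pronoun does not c-command the R-expression — coreference allowed.

Yes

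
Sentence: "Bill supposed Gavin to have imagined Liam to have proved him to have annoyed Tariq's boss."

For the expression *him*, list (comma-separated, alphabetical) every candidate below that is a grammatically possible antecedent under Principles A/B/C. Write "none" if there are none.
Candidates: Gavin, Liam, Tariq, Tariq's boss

Gavin

*him* is a pronoun; Principle B requires it to be free in its binding domain — the clause headed by 'proved'.
— Gavin: subject of the clause headed by 'imagined'; c-commands the pronoun but lies outside its binding domain — allowed.
— Liam: subject of the clause headed by 'proved'; c-commands the pronoun within its binding domain — blocked (Principle B).
— Tariq: possessor inside the object DP of the clause headed by 'annoyed'; is c-commanded by the pronoun; coreference would bind this R-expression — blocked (Principle C).
— Tariq's boss: object of the clause headed by 'annoyed'; is c-commanded by the pronoun; coreference would bind this R-expression — blocked (Principle C).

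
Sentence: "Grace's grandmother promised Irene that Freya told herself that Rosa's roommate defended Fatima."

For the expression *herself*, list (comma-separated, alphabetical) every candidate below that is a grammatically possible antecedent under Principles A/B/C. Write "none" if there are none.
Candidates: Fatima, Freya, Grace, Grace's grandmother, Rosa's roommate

Freya

*herself* is a reflexive; Principle A requires it to be bound within its binding domain — the clause headed by 'told'.
— Fatima: object of the clause headed by 'defended'; does not c-command the reflexive — cannot bind it (Principle A).
— Freya: subject of the clause headed by 'told'; c-commands the reflexive within its binding domain — allowed (Principle A).
— Grace: possessor inside the subject DP of the matrix clause; does not c-command the reflexive — cannot bind it (Principle A).
— Grace's grandmother: subject of the matrix clause; c-commands the reflexive but lies outside its binding domain — cannot bind it (Principle A).
— Rosa's roommate: subject of the clause headed by 'defended'; does not c-command the reflexive — cannot bind it (Principle A).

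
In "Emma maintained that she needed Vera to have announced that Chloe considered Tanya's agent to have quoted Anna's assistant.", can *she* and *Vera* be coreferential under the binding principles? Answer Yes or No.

*Vera* is an R-expression; Principle C requires it to be free (not bound by any c-commanding expression).
— she: subject of the clause headed by 'needed'; the pronoun c-commands the R-expression — coreference blocked (Principle C).

No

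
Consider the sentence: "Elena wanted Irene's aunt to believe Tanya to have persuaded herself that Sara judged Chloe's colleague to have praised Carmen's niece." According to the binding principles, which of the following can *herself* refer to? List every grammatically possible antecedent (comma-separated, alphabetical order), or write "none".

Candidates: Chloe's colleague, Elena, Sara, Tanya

*herself* is a reflexive; Principle A requires it to be bound within its binding domain — the clause headed by 'persuaded'.
— Chloe's colleague: subject of the clause headed by 'praised'; does not c-command the reflexive — cannot bind it (Principle A).
— Elena: subject of the matrix clause; c-commands the reflexive but lies outside its binding domain — cannot bind it (Principle A).
— Sara: subject of the clause headed by 'judged'; does not c-command the reflexive — cannot bind it (Principle A).
— Tanya: subject of the clause headed by 'persuaded'; c-commands the reflexive within its binding domain — allowed (Principle A).

Tanya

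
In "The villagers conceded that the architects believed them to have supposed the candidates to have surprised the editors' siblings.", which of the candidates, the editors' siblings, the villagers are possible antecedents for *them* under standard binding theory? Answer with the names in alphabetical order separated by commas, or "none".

*them* is a pronoun; Principle B requires it to be free in its binding domain — the clause headed by 'believed'.
— the candidates: subject of the clause headed by 'surprised'; is c-commanded by the pronoun; coreference would bind this R-expression — blocked (Principle C).
— the editors' siblings: object of the clause headed by 'surprised'; is c-commanded by the pronoun; coreference would bind this R-expression — blocked (Principle C).
— the villagers: subject of the matrix clause; c-commands the pronoun but lies outside its binding domain — allowed.

the villagers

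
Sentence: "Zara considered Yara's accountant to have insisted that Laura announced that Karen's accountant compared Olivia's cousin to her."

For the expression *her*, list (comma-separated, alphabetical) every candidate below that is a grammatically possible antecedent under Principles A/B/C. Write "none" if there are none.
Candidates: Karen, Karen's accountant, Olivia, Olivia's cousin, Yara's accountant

Karen, Olivia, Yara's accountant

*her* is a pronoun; Principle B requires it to be free in its binding domain — the clause headed by 'compared'.
— Karen: possessor inside the subject DP of the clause headed by 'compared'; does not c-command the pronoun — Principle B does not apply; allowed.
— Karen's accountant: subject of the clause headed by 'compared'; c-commands the pronoun within its binding domain — blocked (Principle B).
— Olivia: possessor inside the object DP of the clause headed by 'compared'; does not c-command the pronoun — Principle B does not apply; allowed.
— Olivia's cousin: object of the clause headed by 'compared'; c-commands the pronoun within its binding domain — blocked (Principle B).
— Yara's accountant: subject of the clause headed by 'insisted'; c-commands the pronoun but lies outside its binding domain — allowed.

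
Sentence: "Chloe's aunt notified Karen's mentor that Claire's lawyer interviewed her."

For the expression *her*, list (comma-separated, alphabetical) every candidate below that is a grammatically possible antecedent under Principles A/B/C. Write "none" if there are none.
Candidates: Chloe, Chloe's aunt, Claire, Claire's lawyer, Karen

Chloe, Chloe's aunt, Claire, Karen

*her* is a pronoun; Principle B requires it to be free in its binding domain — the clause headed by 'interviewed'.
— Chloe: possessor inside the subject DP of the matrix clause; does not c-command the pronoun — Principle B does not apply; allowed.
— Chloe's aunt: subject of the matrix clause; c-commands the pronoun but lies outside its binding domain — allowed.
— Claire: possessor inside the subject DP of the clause headed by 'interviewed'; does not c-command the pronoun — Principle B does not apply; allowed.
— Claire's lawyer: subject of the clause headed by 'interviewed'; c-commands the pronoun within its binding domain — blocked (Principle B).
— Karen: possessor inside the object DP of the matrix clause; does not c-command the pronoun — Principle B does not apply; allowed.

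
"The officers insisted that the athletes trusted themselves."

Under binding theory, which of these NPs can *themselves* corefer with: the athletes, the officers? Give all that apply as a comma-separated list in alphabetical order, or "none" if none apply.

*themselves* is a reflexive; Principle A requires it to be bound within its binding domain — the clause headed by 'trusted'.
— the athletes: subject of the clause headed by 'trusted'; c-commands the reflexive within its binding domain — allowed (Principle A).
— the officers: subject of the matrix clause; c-commands the reflexive but lies outside its binding domain — cannot bind it (Principle A).

the athletes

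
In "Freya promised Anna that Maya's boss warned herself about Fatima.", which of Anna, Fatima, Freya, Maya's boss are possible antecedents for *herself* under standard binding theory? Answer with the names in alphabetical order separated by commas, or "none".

*herself* is a reflexive; Principle A requires it to be bound within its binding domain — the clause headed by 'warned'.
— Anna: object of the matrix clause; c-commands the reflexive but lies outside its binding domain — cannot bind it (Principle A).
— Fatima: second object of the clause headed by 'warned'; does not c-command the reflexive — cannot bind it (Principle A).
— Freya: subject of the matrix clause; c-commands the reflexive but lies outside its binding domain — cannot bind it (Principle A).
— Maya's boss: subject of the clause headed by 'warned'; c-commands the reflexive within its binding domain — allowed (Principle A).

Maya's boss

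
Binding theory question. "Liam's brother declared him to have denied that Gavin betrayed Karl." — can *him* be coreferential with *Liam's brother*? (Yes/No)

No

*him* is a pronoun; Principle B requires it to be free in its binding domain — the matrix clause.
— Liam's brother: subject of the matrix clause; c-commands the pronoun within its binding domain — blocked (Principle B).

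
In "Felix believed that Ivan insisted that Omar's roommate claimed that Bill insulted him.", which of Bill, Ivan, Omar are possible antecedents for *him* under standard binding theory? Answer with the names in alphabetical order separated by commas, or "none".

Ivan, Omar

*him* is a pronoun; Principle B requires it to be free in its binding domain — the clause headed by 'insulted'.
— Bill: subject of the clause headed by 'insulted'; c-commands the pronoun within its binding domain — blocked (Principle B).
— Ivan: subject of the clause headed by 'insisted'; c-commands the pronoun but lies outside its binding domain — allowed.
— Omar: possessor inside the subject DP of the clause headed by 'claimed'; does not c-command the pronoun — Principle B does not apply; allowed.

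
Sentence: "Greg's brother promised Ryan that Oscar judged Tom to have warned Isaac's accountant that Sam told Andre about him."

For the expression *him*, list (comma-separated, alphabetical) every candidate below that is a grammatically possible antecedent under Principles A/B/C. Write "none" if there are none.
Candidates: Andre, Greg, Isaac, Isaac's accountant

Greg, Isaac, Isaac's accountant

*him* is a pronoun; Principle B requires it to be free in its binding domain — the clause headed by 'told'.
— Andre: object of the clause headed by 'told'; c-commands the pronoun within its binding domain — blocked (Principle B).
— Greg: possessor inside the subject DP of the matrix clause; does not c-command the pronoun — Principle B does not apply; allowed.
— Isaac: possessor inside the object DP of the clause headed by 'warned'; does not c-command the pronoun — Principle B does not apply; allowed.
— Isaac's accountant: object of the clause headed by 'warned'; c-commands the pronoun but lies outside its binding domain — allowed.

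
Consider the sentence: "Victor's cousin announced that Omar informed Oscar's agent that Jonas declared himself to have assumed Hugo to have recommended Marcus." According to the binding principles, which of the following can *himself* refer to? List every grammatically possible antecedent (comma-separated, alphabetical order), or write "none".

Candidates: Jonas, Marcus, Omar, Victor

*himself* is a reflexive; Principle A requires it to be bound within its binding domain — the clause headed by 'declared'.
— Jonas: subject of the clause headed by 'declared'; c-commands the reflexive within its binding domain — allowed (Principle A).
— Marcus: object of the clause headed by 'recommended'; does not c-command the reflexive — cannot bind it (Principle A).
— Omar: subject of the clause headed by 'informed'; c-commands the reflexive but lies outside its binding domain — cannot bind it (Principle A).
— Victor: possessor inside the subject DP of the matrix clause; does not c-command the reflexive — cannot bind it (Principle A).

Jonas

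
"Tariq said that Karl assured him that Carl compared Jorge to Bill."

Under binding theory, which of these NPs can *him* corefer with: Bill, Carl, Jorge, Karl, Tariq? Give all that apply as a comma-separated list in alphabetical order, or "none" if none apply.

*him* is a pronoun; Principle B requires it to be free in its binding domain — the clause headed by 'assured'.
— Bill: second object of the clause headed by 'compared'; is c-commanded by the pronoun; coreference would bind this R-expression — blocked (Principle C).
— Carl: subject of the clause headed by 'compared'; is c-commanded by the pronoun; coreference would bind this R-expression — blocked (Principle C).
— Jorge: object of the clause headed by 'compared'; is c-commanded by the pronoun; coreference would bind this R-expression — blocked (Principle C).
— Karl: subject of the clause headed by 'assured'; c-commands the pronoun within its binding domain — blocked (Principle B).
— Tariq: subject of the matrix clause; c-commands the pronoun but lies outside its binding domain — allowed.

Tariq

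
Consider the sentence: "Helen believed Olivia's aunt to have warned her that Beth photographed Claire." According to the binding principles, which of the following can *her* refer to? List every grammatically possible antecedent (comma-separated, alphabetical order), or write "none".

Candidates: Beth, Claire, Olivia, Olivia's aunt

*her* is a pronoun; Principle B requires it to be free in its binding domain — the clause headed by 'warned'.
— Beth: subject of the clause headed by 'photographed'; is c-commanded by the pronoun; coreference would bind this R-expression — blocked (Principle C).
— Claire: object of the clause headed by 'photographed'; is c-commanded by the pronoun; coreference would bind this R-expression — blocked (Principle C).
— Olivia: possessor inside the subject DP of the clause headed by 'warned'; does not c-command the pronoun — Principle B does not apply; allowed.
— Olivia's aunt: subject of the clause headed by 'warned'; c-commands the pronoun within its binding domain — blocked (Principle B).

Olivia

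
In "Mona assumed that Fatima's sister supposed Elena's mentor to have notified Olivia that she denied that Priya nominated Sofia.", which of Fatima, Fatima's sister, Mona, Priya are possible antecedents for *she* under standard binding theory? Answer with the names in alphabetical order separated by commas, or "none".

Fatima, Fatima's sister, Mona

*she* is a pronoun; Principle B requires it to be free in its binding domain — the clause headed by 'denied'.
— Fatima: possessor inside the subject DP of the clause headed by 'supposed'; does not c-command the pronoun — Principle B does not apply; allowed.
— Fatima's sister: subject of the clause headed by 'supposed'; c-commands the pronoun but lies outside its binding domain — allowed.
— Mona: subject of the matrix clause; c-commands the pronoun but lies outside its binding domain — allowed.
— Priya: subject of the clause headed by 'nominated'; is c-commanded by the pronoun; coreference would bind this R-expression — blocked (Principle C).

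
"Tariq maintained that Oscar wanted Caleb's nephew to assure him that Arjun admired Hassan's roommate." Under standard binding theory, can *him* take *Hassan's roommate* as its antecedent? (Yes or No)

No

*him* is a pronoun; Principle B requires it to be free in its binding domain — the clause headed by 'assure'.
— Hassan's roommate: object of the clause headed by 'admired'; is c-commanded by the pronoun; coreference would bind this R-expression — blocked (Principle C).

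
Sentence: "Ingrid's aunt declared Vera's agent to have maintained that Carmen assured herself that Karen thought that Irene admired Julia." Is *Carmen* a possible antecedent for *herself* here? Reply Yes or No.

*herself* is a reflexive; Principle A requires it to be bound within its binding domain — the clause headed by 'assured'.
— Carmen: subject of the clause headed by 'assured'; c-commands the reflexive within its binding domain — allowed (Principle A).

Yes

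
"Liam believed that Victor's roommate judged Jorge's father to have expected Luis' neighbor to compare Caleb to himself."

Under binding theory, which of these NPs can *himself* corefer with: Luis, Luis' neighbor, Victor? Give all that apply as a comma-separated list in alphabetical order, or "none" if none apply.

*himself* is a reflexive; Principle A requires it to be bound within its binding domain — the clause headed by 'compare'.
— Luis: possessor inside the subject DP of the clause headed by 'compare'; does not c-command the reflexive — cannot bind it (Principle A).
— Luis' neighbor: subject of the clause headed by 'compare'; c-commands the reflexive within its binding domain — allowed (Principle A).
— Victor: possessor inside the subject DP of the clause headed by 'judged'; does not c-command the reflexive — cannot bind it (Principle A).

Luis' neighbor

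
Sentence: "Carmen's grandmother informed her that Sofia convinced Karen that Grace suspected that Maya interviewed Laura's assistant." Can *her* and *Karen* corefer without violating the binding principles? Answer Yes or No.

No

*Karen* is an R-expression; Principle C requires it to be free (not bound by any c-commanding expression).
— her: object of the matrix clause; the pronoun c-commands the R-expression — coreference blocked (Principle C).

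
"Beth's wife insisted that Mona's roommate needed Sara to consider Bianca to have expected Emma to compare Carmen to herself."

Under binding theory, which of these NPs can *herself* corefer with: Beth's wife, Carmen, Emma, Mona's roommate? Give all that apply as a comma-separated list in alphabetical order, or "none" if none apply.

*herself* is a reflexive; Principle A requires it to be bound within its binding domain — the clause headed by 'compare'.
— Beth's wife: subject of the matrix clause; c-commands the reflexive but lies outside its binding domain — cannot bind it (Principle A).
— Carmen: object of the clause headed by 'compare'; c-commands the reflexive within its binding domain — allowed (Principle A).
— Emma: subject of the clause headed by 'compare'; c-commands the reflexive within its binding domain — allowed (Principle A).
— Mona's roommate: subject of the clause headed by 'needed'; c-commands the reflexive but lies outside its binding domain — cannot bind it (Principle A).

Carmen, Emma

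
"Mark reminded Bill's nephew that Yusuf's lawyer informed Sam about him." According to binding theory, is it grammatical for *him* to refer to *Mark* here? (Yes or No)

*Mark* is an R-expression; Principle C requires it to be free (not bound by any c-commanding expression).
— him: second object of the clause headed by 'informed'; the pronoun does not c-command the R-expression — coreference allowed.

Yes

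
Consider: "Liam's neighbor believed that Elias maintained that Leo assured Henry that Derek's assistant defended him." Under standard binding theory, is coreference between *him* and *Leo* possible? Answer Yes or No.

*Leo* is an R-expression; Principle C requires it to be free (not bound by any c-commanding expression).
— him: object of the clause headed by 'defended'; the pronoun does not c-command the R-expression — coreference allowed.

Yes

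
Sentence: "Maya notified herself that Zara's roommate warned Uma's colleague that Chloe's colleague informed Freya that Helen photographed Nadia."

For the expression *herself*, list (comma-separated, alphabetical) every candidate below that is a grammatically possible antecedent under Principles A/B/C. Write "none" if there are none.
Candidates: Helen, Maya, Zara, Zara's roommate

*herself* is a reflexive; Principle A requires it to be bound within its binding domain — the matrix clause.
— Helen: subject of the clause headed by 'photographed'; does not c-command the reflexive — cannot bind it (Principle A).
— Maya: subject of the matrix clause; c-commands the reflexive within its binding domain — allowed (Principle A).
— Zara: possessor inside the subject DP of the clause headed by 'warned'; does not c-command the reflexive — cannot bind it (Principle A).
— Zara's roommate: subject of the clause headed by 'warned'; does not c-command the reflexive — cannot bind it (Principle A).

Maya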